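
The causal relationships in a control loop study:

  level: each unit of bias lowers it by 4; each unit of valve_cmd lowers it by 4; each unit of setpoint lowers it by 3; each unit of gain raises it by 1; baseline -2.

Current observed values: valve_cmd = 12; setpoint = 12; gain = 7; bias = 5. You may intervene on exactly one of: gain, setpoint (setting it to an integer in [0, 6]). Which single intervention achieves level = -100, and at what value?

set gain = 6

Intervening on gain: with other inputs at their observed values, level = gain - 106. Solving for -100 gives gain = 6, within [0, 6].
Intervening on setpoint: level = -3*setpoint - 63. Reaching -100 requires setpoint = 37/3, not an integer.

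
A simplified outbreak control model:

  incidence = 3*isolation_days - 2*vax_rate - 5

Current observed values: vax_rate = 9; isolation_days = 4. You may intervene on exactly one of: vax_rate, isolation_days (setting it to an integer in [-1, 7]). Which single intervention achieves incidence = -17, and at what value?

Intervening on vax_rate: incidence = -2*vax_rate + 7. Reaching -17 requires vax_rate = 12, outside [-1, 7].
Intervening on isolation_days: with other inputs at their observed values, incidence = 3*isolation_days - 23. Solving for -17 gives isolation_days = 2, within [-1, 7].

set isolation_days = 2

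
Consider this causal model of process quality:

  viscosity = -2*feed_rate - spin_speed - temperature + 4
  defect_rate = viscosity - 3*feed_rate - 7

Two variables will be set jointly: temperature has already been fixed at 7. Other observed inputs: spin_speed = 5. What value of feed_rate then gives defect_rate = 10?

feed_rate = -5

With temperature held at 7:
Substituting into the viscosity equation gives viscosity = -2*feed_rate - 8.
Substituting into the defect_rate equation gives defect_rate = -5*feed_rate - 15.
Solve -5*feed_rate - 15 = 10: feed_rate = (10 + 15) / -5 = -5.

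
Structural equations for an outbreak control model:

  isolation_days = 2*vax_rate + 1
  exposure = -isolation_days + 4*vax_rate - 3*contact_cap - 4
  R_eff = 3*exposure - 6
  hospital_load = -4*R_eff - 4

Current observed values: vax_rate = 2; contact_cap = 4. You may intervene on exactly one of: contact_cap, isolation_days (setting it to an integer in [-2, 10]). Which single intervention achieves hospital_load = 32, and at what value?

set contact_cap = 0

Intervening on contact_cap: with other inputs at their observed values, hospital_load = 36*contact_cap + 32. Solving for 32 gives contact_cap = 0, within [-2, 10].
Intervening on isolation_days: hospital_load = 12*isolation_days + 116. Reaching 32 requires isolation_days = -7, outside [-2, 10].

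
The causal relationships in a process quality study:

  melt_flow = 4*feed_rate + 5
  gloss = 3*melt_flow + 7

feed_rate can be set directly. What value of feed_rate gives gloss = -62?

Substituting into the gloss equation gives gloss = 12*feed_rate + 22.
Solve 12*feed_rate + 22 = -62: feed_rate = (-62 - 22) / 12 = -7.

feed_rate = -7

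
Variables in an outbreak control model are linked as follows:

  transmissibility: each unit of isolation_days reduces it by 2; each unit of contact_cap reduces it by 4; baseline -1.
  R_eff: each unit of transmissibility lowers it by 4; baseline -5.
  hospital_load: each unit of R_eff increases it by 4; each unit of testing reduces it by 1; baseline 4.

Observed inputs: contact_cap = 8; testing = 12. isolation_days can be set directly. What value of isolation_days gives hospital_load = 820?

isolation_days = 10

Substituting into the transmissibility equation gives transmissibility = -2*isolation_days - 33.
R_eff becomes 8*isolation_days + 127.
hospital_load becomes 32*isolation_days + 500.
Solve 32*isolation_days + 500 = 820: isolation_days = (820 - 500) / 32 = 10.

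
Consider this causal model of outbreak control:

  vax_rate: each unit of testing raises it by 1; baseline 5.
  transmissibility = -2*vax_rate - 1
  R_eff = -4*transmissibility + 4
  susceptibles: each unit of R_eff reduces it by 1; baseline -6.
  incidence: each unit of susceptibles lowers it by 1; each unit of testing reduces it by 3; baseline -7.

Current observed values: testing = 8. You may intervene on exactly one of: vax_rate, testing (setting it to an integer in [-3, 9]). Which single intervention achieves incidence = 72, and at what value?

set testing = 5

Intervening on vax_rate: incidence = 8*vax_rate - 17. Reaching 72 requires vax_rate = 89/8, not an integer.
Intervening on testing: with other inputs at their observed values, incidence = 5*testing + 47. Solving for 72 gives testing = 5, within [-3, 9].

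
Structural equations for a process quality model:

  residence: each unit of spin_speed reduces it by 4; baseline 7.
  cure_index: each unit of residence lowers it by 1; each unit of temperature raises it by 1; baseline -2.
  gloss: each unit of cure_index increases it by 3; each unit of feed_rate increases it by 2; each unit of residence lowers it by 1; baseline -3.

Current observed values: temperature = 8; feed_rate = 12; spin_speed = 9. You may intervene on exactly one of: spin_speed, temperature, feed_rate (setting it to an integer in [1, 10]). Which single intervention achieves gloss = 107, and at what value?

Intervening on spin_speed: with other inputs at their observed values, gloss = 16*spin_speed + 11. Solving for 107 gives spin_speed = 6, within [1, 10].
Intervening on temperature: gloss = 3*temperature + 131. Reaching 107 requires temperature = -8, outside [1, 10].
Intervening on feed_rate: gloss = 2*feed_rate + 131. Reaching 107 requires feed_rate = -12, outside [1, 10].

set spin_speed = 6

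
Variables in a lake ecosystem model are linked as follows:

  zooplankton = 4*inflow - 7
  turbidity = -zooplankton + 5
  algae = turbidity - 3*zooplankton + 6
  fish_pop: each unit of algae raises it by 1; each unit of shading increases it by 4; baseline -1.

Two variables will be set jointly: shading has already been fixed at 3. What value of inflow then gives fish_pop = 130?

With shading held at 3:
Substituting into the turbidity equation gives turbidity = -4*inflow + 12.
Substituting into the algae equation gives algae = -16*inflow + 39.
Substituting into the fish_pop equation gives fish_pop = -16*inflow + 50.
Solve -16*inflow + 50 = 130: inflow = (130 - 50) / -16 = -5.

inflow = -5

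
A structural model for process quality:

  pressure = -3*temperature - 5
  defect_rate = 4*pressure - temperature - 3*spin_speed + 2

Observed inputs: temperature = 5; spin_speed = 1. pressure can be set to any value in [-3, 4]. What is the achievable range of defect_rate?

Intervening on pressure fixes its value directly, overriding its dependence on temperature.
Substituting into the defect_rate equation gives defect_rate = 4*pressure - 6.
Linear in pressure, so extremes are at the endpoints: pressure = -3 gives defect_rate = -18; pressure = 4 gives defect_rate = 10.

-18 to 10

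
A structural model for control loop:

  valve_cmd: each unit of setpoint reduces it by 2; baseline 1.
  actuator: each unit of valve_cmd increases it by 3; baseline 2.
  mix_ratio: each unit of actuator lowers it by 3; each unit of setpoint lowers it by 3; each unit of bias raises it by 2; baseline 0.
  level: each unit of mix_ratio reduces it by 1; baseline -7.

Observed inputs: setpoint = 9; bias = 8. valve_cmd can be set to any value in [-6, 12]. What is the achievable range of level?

Intervening on valve_cmd fixes its value directly, overriding its dependence on setpoint.
Substituting into the mix_ratio equation gives mix_ratio = -9*valve_cmd - 17.
Substituting into the level equation gives level = 9*valve_cmd + 10.
Linear in valve_cmd, so extremes are at the endpoints: valve_cmd = -6 gives level = -44; valve_cmd = 12 gives level = 118.

-44 to 118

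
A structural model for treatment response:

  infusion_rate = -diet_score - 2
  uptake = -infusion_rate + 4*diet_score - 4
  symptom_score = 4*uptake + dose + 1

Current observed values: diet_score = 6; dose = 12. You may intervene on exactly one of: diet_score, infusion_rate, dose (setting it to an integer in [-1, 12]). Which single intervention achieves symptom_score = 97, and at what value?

set infusion_rate = -1

Intervening on diet_score: symptom_score = 20*diet_score + 5. Reaching 97 requires diet_score = 23/5, not an integer.
Intervening on infusion_rate: with other inputs at their observed values, symptom_score = -4*infusion_rate + 93. Solving for 97 gives infusion_rate = -1, within [-1, 12].
Intervening on dose: symptom_score = dose + 113. Reaching 97 requires dose = -16, outside [-1, 12].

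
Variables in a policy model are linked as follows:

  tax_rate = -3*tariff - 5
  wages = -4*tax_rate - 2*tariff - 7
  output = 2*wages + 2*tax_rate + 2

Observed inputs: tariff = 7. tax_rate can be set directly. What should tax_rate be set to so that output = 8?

Intervening on tax_rate fixes its value directly, overriding its dependence on tariff.
Substituting into the wages equation gives wages = -4*tax_rate - 21.
This gives output = -6*tax_rate - 40.
Solve -6*tax_rate - 40 = 8: tax_rate = (8 + 40) / -6 = -8.

tax_rate = -8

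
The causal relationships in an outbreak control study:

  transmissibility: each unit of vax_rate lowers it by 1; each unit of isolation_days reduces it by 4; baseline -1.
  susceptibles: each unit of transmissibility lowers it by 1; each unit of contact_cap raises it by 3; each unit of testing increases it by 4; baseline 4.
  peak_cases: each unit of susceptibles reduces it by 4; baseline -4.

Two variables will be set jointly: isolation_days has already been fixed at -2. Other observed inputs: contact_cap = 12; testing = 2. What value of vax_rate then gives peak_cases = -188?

vax_rate = 5

With isolation_days held at -2:
Substituting into the transmissibility equation gives transmissibility = -vax_rate + 7.
susceptibles becomes vax_rate + 41.
peak_cases becomes -4*vax_rate - 168.
Solve -4*vax_rate - 168 = -188: vax_rate = (-188 + 168) / -4 = 5.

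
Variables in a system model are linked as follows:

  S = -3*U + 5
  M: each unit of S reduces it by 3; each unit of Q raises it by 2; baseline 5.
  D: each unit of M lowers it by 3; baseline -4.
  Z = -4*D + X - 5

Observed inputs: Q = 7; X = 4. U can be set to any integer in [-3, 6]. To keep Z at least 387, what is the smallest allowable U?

Substituting into the M equation gives M = 9*U + 4.
So D = -27*U - 16.
This gives Z = 108*U + 63.
Require 108*U + 63 ≥ 387, so U ≥ 3.
The smallest integer in [-3, 6] satisfying this is 3.

U = 3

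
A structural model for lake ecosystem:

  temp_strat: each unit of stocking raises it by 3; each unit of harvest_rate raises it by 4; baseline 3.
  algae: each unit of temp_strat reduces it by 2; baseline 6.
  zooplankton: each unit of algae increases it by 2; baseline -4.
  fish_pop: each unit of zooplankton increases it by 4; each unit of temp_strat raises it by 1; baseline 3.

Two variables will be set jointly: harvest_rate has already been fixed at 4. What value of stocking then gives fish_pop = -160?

stocking = -2

With harvest_rate held at 4:
Substituting into the temp_strat equation gives temp_strat = 3*stocking + 19.
Substituting into the algae equation gives algae = -6*stocking - 32.
This gives zooplankton = -12*stocking - 68.
Substituting into the fish_pop equation gives fish_pop = -45*stocking - 250.
Solve -45*stocking - 250 = -160: stocking = (-160 + 250) / -45 = -2.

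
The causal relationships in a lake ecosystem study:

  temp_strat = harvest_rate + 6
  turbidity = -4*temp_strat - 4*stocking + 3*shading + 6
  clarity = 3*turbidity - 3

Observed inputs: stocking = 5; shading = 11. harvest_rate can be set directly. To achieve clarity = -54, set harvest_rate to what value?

Substituting into the turbidity equation gives turbidity = -4*harvest_rate - 5.
Substituting into the clarity equation gives clarity = -12*harvest_rate - 18.
Solve -12*harvest_rate - 18 = -54: harvest_rate = (-54 + 18) / -12 = 3.

harvest_rate = 3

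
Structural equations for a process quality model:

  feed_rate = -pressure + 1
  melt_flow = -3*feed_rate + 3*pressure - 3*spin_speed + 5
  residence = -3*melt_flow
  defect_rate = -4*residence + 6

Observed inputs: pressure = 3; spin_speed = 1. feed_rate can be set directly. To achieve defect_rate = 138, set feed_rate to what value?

Intervening on feed_rate fixes its value directly, overriding its dependence on pressure.
Substituting into the melt_flow equation gives melt_flow = -3*feed_rate + 11.
residence becomes 9*feed_rate - 33.
This gives defect_rate = -36*feed_rate + 138.
Solve -36*feed_rate + 138 = 138: feed_rate = (138 - 138) / -36 = 0.

feed_rate = 0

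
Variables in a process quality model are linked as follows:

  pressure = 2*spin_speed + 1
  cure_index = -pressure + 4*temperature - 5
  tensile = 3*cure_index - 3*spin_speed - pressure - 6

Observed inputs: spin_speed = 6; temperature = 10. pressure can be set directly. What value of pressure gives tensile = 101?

Intervening on pressure fixes its value directly, overriding its dependence on spin_speed.
Substituting into the cure_index equation gives cure_index = -pressure + 35.
tensile becomes -4*pressure + 81.
Solve -4*pressure + 81 = 101: pressure = (101 - 81) / -4 = -5.

pressure = -5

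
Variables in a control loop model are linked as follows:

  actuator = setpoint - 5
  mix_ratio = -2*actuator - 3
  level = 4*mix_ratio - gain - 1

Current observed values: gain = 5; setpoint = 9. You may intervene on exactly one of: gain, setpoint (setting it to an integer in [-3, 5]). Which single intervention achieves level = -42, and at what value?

set gain = -3

Intervening on gain: with other inputs at their observed values, level = -gain - 45. Solving for -42 gives gain = -3, within [-3, 5].
Intervening on setpoint: level = -8*setpoint + 22. Reaching -42 requires setpoint = 8, outside [-3, 5].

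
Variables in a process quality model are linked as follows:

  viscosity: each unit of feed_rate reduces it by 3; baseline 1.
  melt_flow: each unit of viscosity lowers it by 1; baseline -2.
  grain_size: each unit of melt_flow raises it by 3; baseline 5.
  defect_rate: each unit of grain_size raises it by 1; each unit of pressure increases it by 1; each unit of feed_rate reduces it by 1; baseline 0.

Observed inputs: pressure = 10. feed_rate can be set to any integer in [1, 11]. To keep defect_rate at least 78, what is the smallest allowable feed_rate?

Substituting into the melt_flow equation gives melt_flow = 3*feed_rate - 3.
Substituting into the grain_size equation gives grain_size = 9*feed_rate - 4.
Substituting into the defect_rate equation gives defect_rate = 8*feed_rate + 6.
Require 8*feed_rate + 6 ≥ 78, so feed_rate ≥ 9.
The smallest integer in [1, 11] satisfying this is 9.

feed_rate = 9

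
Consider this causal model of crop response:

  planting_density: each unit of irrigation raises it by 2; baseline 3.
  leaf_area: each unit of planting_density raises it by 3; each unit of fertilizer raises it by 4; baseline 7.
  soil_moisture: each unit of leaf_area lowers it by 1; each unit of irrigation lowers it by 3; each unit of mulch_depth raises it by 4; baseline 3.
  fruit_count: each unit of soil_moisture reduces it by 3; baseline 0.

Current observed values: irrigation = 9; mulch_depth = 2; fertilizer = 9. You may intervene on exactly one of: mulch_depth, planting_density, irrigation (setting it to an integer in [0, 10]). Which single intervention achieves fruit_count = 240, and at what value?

set planting_density = 7

Intervening on mulch_depth: fruit_count = -12*mulch_depth + 390. Reaching 240 requires mulch_depth = 25/2, not an integer.
Intervening on planting_density: with other inputs at their observed values, fruit_count = 9*planting_density + 177. Solving for 240 gives planting_density = 7, within [0, 10].
Intervening on irrigation: fruit_count = 27*irrigation + 123. Reaching 240 requires irrigation = 13/3, not an integer.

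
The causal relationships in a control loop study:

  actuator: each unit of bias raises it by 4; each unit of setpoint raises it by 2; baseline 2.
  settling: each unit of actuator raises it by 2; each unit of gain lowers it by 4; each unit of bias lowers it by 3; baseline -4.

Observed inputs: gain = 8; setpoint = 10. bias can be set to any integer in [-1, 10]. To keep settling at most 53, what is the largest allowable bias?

bias = 9

Substituting into the actuator equation gives actuator = 4*bias + 22.
Substituting into the settling equation gives settling = 5*bias + 8.
Require 5*bias + 8 ≤ 53, so bias ≤ 9.
The largest integer in [-1, 10] satisfying this is 9.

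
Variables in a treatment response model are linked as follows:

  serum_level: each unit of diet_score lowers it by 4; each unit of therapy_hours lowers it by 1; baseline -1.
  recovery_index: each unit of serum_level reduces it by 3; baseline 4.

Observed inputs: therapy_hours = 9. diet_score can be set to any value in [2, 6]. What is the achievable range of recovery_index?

58 to 106

Substituting into the serum_level equation gives serum_level = -4*diet_score - 10.
Substituting into the recovery_index equation gives recovery_index = 12*diet_score + 34.
Linear in diet_score, so extremes are at the endpoints: diet_score = 2 gives recovery_index = 58; diet_score = 6 gives recovery_index = 106.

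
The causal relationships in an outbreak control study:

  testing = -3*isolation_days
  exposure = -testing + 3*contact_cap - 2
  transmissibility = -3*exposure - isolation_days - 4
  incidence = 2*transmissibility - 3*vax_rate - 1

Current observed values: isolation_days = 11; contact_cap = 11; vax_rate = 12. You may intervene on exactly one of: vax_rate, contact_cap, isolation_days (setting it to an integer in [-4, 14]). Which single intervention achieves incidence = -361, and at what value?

set contact_cap = 6

Intervening on vax_rate: incidence = -3*vax_rate - 415. Reaching -361 requires vax_rate = -18, outside [-4, 14].
Intervening on contact_cap: with other inputs at their observed values, incidence = -18*contact_cap - 253. Solving for -361 gives contact_cap = 6, within [-4, 14].
Intervening on isolation_days: incidence = -20*isolation_days - 231. Reaching -361 requires isolation_days = 13/2, not an integer.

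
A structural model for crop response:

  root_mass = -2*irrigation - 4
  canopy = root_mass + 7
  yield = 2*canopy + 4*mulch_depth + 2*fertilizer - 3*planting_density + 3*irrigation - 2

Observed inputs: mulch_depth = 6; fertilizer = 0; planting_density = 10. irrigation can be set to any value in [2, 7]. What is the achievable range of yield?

Substituting into the canopy equation gives canopy = -2*irrigation + 3.
So yield = -irrigation - 2.
Linear in irrigation, so extremes are at the endpoints: irrigation = 2 gives yield = -4; irrigation = 7 gives yield = -9.

-9 to -4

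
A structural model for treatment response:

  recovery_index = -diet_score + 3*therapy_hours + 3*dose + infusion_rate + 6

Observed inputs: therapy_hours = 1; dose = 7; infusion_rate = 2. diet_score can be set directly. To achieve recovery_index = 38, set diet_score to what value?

Substituting into the recovery_index equation gives recovery_index = -diet_score + 32.
Solve -diet_score + 32 = 38: diet_score = (38 - 32) / -1 = -6.

diet_score = -6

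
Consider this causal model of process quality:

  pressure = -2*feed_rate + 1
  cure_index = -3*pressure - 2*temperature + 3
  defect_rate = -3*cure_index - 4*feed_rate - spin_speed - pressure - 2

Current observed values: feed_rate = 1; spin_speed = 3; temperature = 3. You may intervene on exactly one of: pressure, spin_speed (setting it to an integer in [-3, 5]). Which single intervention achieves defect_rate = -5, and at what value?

set spin_speed = 0

Intervening on pressure: defect_rate = 8*pressure. Reaching -5 requires pressure = -5/8, not an integer.
Intervening on spin_speed: with other inputs at their observed values, defect_rate = -spin_speed - 5. Solving for -5 gives spin_speed = 0, within [-3, 5].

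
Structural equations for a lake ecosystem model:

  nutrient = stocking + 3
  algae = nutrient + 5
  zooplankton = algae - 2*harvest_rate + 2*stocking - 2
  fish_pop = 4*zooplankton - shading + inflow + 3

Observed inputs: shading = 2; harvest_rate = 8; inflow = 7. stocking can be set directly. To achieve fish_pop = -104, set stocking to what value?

Substituting into the algae equation gives algae = stocking + 8.
Substituting into the zooplankton equation gives zooplankton = 3*stocking - 10.
Substituting into the fish_pop equation gives fish_pop = 12*stocking - 32.
Solve 12*stocking - 32 = -104: stocking = (-104 + 32) / 12 = -6.

stocking = -6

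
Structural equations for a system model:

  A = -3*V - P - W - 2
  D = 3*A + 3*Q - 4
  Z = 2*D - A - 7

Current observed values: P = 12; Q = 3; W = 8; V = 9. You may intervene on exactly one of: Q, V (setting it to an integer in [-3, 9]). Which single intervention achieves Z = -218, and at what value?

Intervening on Q: with other inputs at their observed values, Z = 6*Q - 260. Solving for -218 gives Q = 7, within [-3, 9].
Intervening on V: Z = -15*V - 107. Reaching -218 requires V = 37/5, not an integer.

set Q = 7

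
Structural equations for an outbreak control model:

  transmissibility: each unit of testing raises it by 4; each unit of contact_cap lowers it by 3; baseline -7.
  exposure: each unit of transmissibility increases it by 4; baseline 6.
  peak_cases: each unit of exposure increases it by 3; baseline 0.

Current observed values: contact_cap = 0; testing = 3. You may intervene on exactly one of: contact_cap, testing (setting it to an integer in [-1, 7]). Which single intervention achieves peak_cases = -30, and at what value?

set contact_cap = 3

Intervening on contact_cap: with other inputs at their observed values, peak_cases = -36*contact_cap + 78. Solving for -30 gives contact_cap = 3, within [-1, 7].
Intervening on testing: peak_cases = 48*testing - 66. Reaching -30 requires testing = 3/4, not an integer.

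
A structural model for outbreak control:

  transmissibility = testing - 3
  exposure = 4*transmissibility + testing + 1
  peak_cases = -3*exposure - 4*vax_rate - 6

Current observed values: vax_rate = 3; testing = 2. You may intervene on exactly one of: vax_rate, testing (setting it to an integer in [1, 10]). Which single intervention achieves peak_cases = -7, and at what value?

set vax_rate = 1

Intervening on vax_rate: with other inputs at their observed values, peak_cases = -4*vax_rate - 3. Solving for -7 gives vax_rate = 1, within [1, 10].
Intervening on testing: peak_cases = -15*testing + 15. Reaching -7 requires testing = 22/15, not an integer.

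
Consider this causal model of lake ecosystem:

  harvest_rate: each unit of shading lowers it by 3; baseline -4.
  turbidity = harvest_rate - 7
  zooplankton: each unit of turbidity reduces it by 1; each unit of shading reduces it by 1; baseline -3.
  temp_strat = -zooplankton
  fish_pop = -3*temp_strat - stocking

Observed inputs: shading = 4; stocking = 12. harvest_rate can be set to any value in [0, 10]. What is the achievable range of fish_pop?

Intervening on harvest_rate fixes its value directly, overriding its dependence on shading.
Substituting into the zooplankton equation gives zooplankton = -harvest_rate.
temp_strat becomes harvest_rate.
Substituting into the fish_pop equation gives fish_pop = -3*harvest_rate - 12.
Linear in harvest_rate, so extremes are at the endpoints: harvest_rate = 0 gives fish_pop = -12; harvest_rate = 10 gives fish_pop = -42.

-42 to -12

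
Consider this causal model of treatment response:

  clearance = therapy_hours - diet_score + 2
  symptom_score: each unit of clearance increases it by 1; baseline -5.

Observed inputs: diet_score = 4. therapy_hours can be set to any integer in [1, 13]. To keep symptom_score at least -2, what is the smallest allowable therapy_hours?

therapy_hours = 5

Substituting into the clearance equation gives clearance = therapy_hours - 2.
Substituting into the symptom_score equation gives symptom_score = therapy_hours - 7.
Require therapy_hours - 7 ≥ -2, so therapy_hours ≥ 5.
The smallest integer in [1, 13] satisfying this is 5.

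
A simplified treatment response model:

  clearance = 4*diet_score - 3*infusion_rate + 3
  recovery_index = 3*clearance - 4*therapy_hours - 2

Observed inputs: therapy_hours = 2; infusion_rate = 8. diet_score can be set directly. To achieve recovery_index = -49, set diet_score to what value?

diet_score = 2

Substituting into the clearance equation gives clearance = 4*diet_score - 21.
Substituting into the recovery_index equation gives recovery_index = 12*diet_score - 73.
Solve 12*diet_score - 73 = -49: diet_score = (-49 + 73) / 12 = 2.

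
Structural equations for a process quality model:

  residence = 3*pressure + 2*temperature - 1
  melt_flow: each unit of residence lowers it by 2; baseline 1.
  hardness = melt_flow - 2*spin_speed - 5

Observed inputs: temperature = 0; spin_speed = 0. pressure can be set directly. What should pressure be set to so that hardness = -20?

pressure = 3

Substituting into the residence equation gives residence = 3*pressure - 1.
Substituting into the melt_flow equation gives melt_flow = -6*pressure + 3.
Substituting into the hardness equation gives hardness = -6*pressure - 2.
Solve -6*pressure - 2 = -20: pressure = (-20 + 2) / -6 = 3.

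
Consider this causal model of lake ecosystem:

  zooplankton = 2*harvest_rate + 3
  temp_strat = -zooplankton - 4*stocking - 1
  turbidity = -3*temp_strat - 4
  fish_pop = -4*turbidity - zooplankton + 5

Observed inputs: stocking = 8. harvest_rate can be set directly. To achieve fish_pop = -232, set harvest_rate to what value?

harvest_rate = -7

Substituting into the temp_strat equation gives temp_strat = -2*harvest_rate - 36.
So turbidity = 6*harvest_rate + 104.
Substituting into the fish_pop equation gives fish_pop = -26*harvest_rate - 414.
Solve -26*harvest_rate - 414 = -232: harvest_rate = (-232 + 414) / -26 = -7.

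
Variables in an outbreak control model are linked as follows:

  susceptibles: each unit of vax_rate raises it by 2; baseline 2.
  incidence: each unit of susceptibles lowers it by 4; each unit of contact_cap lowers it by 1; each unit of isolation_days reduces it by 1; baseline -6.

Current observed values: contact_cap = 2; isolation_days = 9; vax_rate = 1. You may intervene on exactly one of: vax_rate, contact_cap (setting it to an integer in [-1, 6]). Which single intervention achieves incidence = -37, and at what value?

Intervening on vax_rate: incidence = -8*vax_rate - 25. Reaching -37 requires vax_rate = 3/2, not an integer.
Intervening on contact_cap: with other inputs at their observed values, incidence = -contact_cap - 31. Solving for -37 gives contact_cap = 6, within [-1, 6].

set contact_cap = 6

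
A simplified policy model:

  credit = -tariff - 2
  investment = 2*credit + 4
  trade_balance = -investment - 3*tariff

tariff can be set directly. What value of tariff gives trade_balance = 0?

tariff = 0

Substituting into the investment equation gives investment = -2*tariff.
Substituting into the trade_balance equation gives trade_balance = -tariff.
Solve -tariff = 0: tariff = 0 / -1 = 0.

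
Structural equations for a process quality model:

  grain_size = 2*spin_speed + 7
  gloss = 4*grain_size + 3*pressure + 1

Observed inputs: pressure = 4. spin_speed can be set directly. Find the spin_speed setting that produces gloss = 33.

Substituting into the gloss equation gives gloss = 8*spin_speed + 41.
Solve 8*spin_speed + 41 = 33: spin_speed = (33 - 41) / 8 = -1.

spin_speed = -1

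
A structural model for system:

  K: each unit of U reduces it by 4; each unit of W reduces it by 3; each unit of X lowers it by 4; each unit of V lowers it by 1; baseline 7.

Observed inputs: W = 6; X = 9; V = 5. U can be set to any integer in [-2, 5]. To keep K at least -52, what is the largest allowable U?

U = 0

Substituting into the K equation gives K = -4*U - 52.
Require -4*U - 52 ≥ -52, so U ≤ 0.
The largest integer in [-2, 5] satisfying this is 0.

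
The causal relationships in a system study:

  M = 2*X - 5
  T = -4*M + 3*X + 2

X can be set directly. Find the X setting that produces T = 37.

X = -3

Substituting into the T equation gives T = -5*X + 22.
Solve -5*X + 22 = 37: X = (37 - 22) / -5 = -3.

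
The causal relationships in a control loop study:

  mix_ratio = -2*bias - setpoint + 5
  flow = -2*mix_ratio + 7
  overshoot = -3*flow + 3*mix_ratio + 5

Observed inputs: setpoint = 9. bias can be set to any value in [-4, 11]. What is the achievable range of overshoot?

-250 to 20

Substituting into the mix_ratio equation gives mix_ratio = -2*bias - 4.
Substituting into the flow equation gives flow = 4*bias + 15.
This gives overshoot = -18*bias - 52.
Linear in bias, so extremes are at the endpoints: bias = -4 gives overshoot = 20; bias = 11 gives overshoot = -250.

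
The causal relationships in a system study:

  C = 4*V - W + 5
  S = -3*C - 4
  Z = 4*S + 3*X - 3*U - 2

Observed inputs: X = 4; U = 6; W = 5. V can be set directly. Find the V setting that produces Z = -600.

V = 12

Substituting into the C equation gives C = 4*V.
Substituting into the S equation gives S = -12*V - 4.
Substituting into the Z equation gives Z = -48*V - 24.
Solve -48*V - 24 = -600: V = (-600 + 24) / -48 = 12.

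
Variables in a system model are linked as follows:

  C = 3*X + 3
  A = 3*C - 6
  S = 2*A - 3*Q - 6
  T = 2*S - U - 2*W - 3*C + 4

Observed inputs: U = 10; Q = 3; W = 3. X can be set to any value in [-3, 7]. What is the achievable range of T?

Substituting into the A equation gives A = 9*X + 3.
Substituting into the S equation gives S = 18*X - 9.
T becomes 27*X - 39.
Linear in X, so extremes are at the endpoints: X = -3 gives T = -120; X = 7 gives T = 150.

-120 to 150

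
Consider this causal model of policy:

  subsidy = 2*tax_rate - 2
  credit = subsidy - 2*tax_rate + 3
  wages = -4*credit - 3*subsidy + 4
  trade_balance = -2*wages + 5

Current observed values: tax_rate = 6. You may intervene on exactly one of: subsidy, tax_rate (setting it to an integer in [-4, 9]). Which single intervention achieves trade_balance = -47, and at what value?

set subsidy = 2

Intervening on subsidy: with other inputs at their observed values, trade_balance = 14*subsidy - 75. Solving for -47 gives subsidy = 2, within [-4, 9].
Intervening on tax_rate: trade_balance = 12*tax_rate - 7. Reaching -47 requires tax_rate = -10/3, not an integer.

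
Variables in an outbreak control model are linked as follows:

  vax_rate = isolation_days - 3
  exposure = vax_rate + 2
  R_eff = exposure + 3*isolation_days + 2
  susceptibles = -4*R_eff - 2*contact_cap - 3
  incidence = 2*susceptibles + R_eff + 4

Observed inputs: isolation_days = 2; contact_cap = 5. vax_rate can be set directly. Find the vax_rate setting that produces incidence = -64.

Intervening on vax_rate fixes its value directly, overriding its dependence on isolation_days.
Substituting into the R_eff equation gives R_eff = vax_rate + 10.
susceptibles becomes -4*vax_rate - 53.
This gives incidence = -7*vax_rate - 92.
Solve -7*vax_rate - 92 = -64: vax_rate = (-64 + 92) / -7 = -4.

vax_rate = -4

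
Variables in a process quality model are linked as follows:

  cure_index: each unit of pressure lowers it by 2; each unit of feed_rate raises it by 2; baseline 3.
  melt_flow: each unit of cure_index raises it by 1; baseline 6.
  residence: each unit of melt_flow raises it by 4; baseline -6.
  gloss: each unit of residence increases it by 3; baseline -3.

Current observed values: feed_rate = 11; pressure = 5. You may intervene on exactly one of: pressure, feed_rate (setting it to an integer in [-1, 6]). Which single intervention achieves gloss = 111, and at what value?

Intervening on pressure: gloss = -24*pressure + 351. Reaching 111 requires pressure = 10, outside [-1, 6].
Intervening on feed_rate: with other inputs at their observed values, gloss = 24*feed_rate - 33. Solving for 111 gives feed_rate = 6, within [-1, 6].

set feed_rate = 6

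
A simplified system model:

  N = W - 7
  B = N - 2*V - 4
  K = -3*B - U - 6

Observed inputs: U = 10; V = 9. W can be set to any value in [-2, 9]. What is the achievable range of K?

44 to 77

Substituting into the B equation gives B = W - 29.
Substituting into the K equation gives K = -3*W + 71.
Linear in W, so extremes are at the endpoints: W = -2 gives K = 77; W = 9 gives K = 44.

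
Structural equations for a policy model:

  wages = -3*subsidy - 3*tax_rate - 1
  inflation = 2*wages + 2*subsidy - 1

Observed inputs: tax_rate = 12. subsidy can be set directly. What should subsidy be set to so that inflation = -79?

Substituting into the wages equation gives wages = -3*subsidy - 37.
So inflation = -4*subsidy - 75.
Solve -4*subsidy - 75 = -79: subsidy = (-79 + 75) / -4 = 1.

subsidy = 1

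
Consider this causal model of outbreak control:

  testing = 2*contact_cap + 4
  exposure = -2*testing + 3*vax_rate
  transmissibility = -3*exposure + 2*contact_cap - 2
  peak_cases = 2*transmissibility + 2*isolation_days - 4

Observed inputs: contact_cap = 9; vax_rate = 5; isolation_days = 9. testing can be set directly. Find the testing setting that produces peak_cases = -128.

testing = -7

Intervening on testing fixes its value directly, overriding its dependence on contact_cap.
Substituting into the exposure equation gives exposure = -2*testing + 15.
transmissibility becomes 6*testing - 29.
This gives peak_cases = 12*testing - 44.
Solve 12*testing - 44 = -128: testing = (-128 + 44) / 12 = -7.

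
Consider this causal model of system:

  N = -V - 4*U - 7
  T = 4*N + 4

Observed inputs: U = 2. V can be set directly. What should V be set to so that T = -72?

V = 4

Substituting into the N equation gives N = -V - 15.
Substituting into the T equation gives T = -4*V - 56.
Solve -4*V - 56 = -72: V = (-72 + 56) / -4 = 4.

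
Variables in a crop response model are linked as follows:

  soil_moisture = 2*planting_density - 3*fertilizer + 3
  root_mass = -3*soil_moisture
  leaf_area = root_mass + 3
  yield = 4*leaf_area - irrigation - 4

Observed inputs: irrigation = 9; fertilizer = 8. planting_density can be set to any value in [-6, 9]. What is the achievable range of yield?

Substituting into the soil_moisture equation gives soil_moisture = 2*planting_density - 21.
This gives root_mass = -6*planting_density + 63.
leaf_area becomes -6*planting_density + 66.
So yield = -24*planting_density + 251.
Linear in planting_density, so extremes are at the endpoints: planting_density = -6 gives yield = 395; planting_density = 9 gives yield = 35.

35 to 395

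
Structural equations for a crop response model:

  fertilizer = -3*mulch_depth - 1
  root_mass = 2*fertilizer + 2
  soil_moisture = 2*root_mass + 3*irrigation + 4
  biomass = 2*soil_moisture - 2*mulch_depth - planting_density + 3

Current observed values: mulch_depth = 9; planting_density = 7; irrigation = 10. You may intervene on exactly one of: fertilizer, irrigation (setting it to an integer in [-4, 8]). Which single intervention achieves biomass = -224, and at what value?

Intervening on fertilizer: biomass = 8*fertilizer + 54. Reaching -224 requires fertilizer = -139/4, not an integer.
Intervening on irrigation: with other inputs at their observed values, biomass = 6*irrigation - 230. Solving for -224 gives irrigation = 1, within [-4, 8].

set irrigation = 1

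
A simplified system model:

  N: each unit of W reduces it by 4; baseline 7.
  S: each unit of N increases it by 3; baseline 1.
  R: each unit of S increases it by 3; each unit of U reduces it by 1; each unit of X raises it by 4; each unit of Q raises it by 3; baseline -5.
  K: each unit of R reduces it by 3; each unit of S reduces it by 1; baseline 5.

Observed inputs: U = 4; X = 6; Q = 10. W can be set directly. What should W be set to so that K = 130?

W = 4

Substituting into the S equation gives S = -12*W + 22.
Substituting into the R equation gives R = -36*W + 111.
Substituting into the K equation gives K = 120*W - 350.
Solve 120*W - 350 = 130: W = (130 + 350) / 120 = 4.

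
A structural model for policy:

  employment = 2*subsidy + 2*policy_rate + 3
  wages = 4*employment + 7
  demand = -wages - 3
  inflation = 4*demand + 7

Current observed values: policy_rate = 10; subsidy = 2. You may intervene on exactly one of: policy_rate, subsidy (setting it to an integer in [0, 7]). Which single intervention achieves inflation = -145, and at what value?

Intervening on policy_rate: with other inputs at their observed values, inflation = -32*policy_rate - 145. Solving for -145 gives policy_rate = 0, within [0, 7].
Intervening on subsidy: inflation = -32*subsidy - 401. Reaching -145 requires subsidy = -8, outside [0, 7].

set policy_rate = 0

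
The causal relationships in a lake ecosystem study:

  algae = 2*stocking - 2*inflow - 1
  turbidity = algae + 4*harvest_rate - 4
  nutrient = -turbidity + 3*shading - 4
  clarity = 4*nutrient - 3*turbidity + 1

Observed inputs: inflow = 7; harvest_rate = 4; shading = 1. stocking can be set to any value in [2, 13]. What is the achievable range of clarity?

-164 to -10

Substituting into the algae equation gives algae = 2*stocking - 15.
Substituting into the turbidity equation gives turbidity = 2*stocking - 3.
nutrient becomes -2*stocking + 2.
This gives clarity = -14*stocking + 18.
Linear in stocking, so extremes are at the endpoints: stocking = 2 gives clarity = -10; stocking = 13 gives clarity = -164.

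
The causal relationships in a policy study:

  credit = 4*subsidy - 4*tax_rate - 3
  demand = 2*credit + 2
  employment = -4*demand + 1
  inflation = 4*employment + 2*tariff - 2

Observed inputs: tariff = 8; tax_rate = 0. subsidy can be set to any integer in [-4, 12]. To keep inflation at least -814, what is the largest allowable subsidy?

Substituting into the credit equation gives credit = 4*subsidy - 3.
demand becomes 8*subsidy - 4.
This gives employment = -32*subsidy + 17.
Substituting into the inflation equation gives inflation = -128*subsidy + 82.
Require -128*subsidy + 82 ≥ -814, so subsidy ≤ 7.
The largest integer in [-4, 12] satisfying this is 7.

subsidy = 7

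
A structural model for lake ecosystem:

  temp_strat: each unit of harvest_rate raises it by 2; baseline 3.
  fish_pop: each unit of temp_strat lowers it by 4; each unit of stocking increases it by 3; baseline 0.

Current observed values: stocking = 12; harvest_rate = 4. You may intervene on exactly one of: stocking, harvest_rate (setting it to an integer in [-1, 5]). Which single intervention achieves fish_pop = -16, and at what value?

Intervening on stocking: fish_pop = 3*stocking - 44. Reaching -16 requires stocking = 28/3, not an integer.
Intervening on harvest_rate: with other inputs at their observed values, fish_pop = -8*harvest_rate + 24. Solving for -16 gives harvest_rate = 5, within [-1, 5].

set harvest_rate = 5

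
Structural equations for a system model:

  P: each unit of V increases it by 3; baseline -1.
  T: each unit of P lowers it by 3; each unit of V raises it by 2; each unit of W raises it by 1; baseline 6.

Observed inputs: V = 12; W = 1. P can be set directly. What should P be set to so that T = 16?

Intervening on P fixes its value directly, overriding its dependence on V.
Substituting into the T equation gives T = -3*P + 31.
Solve -3*P + 31 = 16: P = (16 - 31) / -3 = 5.

P = 5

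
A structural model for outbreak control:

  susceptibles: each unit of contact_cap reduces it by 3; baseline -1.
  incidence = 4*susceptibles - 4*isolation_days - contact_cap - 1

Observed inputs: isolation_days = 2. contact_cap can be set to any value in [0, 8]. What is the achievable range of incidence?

-117 to -13

Substituting into the incidence equation gives incidence = -13*contact_cap - 13.
Linear in contact_cap, so extremes are at the endpoints: contact_cap = 0 gives incidence = -13; contact_cap = 8 gives incidence = -117.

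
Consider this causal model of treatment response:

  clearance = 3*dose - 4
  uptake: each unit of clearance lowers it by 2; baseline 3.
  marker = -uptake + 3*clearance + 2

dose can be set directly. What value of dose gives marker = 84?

dose = 7

Substituting into the uptake equation gives uptake = -6*dose + 11.
Substituting into the marker equation gives marker = 15*dose - 21.
Solve 15*dose - 21 = 84: dose = (84 + 21) / 15 = 7.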